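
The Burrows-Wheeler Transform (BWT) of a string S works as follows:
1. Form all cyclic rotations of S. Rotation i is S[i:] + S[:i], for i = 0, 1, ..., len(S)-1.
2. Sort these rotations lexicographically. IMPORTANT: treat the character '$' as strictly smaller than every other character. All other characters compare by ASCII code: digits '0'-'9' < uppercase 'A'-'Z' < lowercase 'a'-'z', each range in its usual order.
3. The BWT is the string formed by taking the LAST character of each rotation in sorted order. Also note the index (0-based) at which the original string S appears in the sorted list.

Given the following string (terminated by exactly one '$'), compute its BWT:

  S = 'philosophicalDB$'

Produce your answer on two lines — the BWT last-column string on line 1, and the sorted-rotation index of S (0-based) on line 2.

All 16 rotations (rotation i = S[i:]+S[:i]):
  rot[0] = philosophicalDB$
  rot[1] = hilosophicalDB$p
  rot[2] = ilosophicalDB$ph
  rot[3] = losophicalDB$phi
  rot[4] = osophicalDB$phil
  rot[5] = sophicalDB$philo
  rot[6] = ophicalDB$philos
  rot[7] = phicalDB$philoso
  rot[8] = hicalDB$philosop
  rot[9] = icalDB$philosoph
  rot[10] = calDB$philosophi
  rot[11] = alDB$philosophic
  rot[12] = lDB$philosophica
  rot[13] = DB$philosophical
  rot[14] = B$philosophicalD
  rot[15] = $philosophicalDB
Sorted (with $ < everything):
  sorted[0] = $philosophicalDB  (last char: 'B')
  sorted[1] = B$philosophicalD  (last char: 'D')
  sorted[2] = DB$philosophical  (last char: 'l')
  sorted[3] = alDB$philosophic  (last char: 'c')
  sorted[4] = calDB$philosophi  (last char: 'i')
  sorted[5] = hicalDB$philosop  (last char: 'p')
  sorted[6] = hilosophicalDB$p  (last char: 'p')
  sorted[7] = icalDB$philosoph  (last char: 'h')
  sorted[8] = ilosophicalDB$ph  (last char: 'h')
  sorted[9] = lDB$philosophica  (last char: 'a')
  sorted[10] = losophicalDB$phi  (last char: 'i')
  sorted[11] = ophicalDB$philos  (last char: 's')
  sorted[12] = osophicalDB$phil  (last char: 'l')
  sorted[13] = phicalDB$philoso  (last char: 'o')
  sorted[14] = philosophicalDB$  (last char: '$')
  sorted[15] = sophicalDB$philo  (last char: 'o')
Last column: BDlcipphhaislo$o
Original string S is at sorted index 14

Answer: BDlcipphhaislo$o
14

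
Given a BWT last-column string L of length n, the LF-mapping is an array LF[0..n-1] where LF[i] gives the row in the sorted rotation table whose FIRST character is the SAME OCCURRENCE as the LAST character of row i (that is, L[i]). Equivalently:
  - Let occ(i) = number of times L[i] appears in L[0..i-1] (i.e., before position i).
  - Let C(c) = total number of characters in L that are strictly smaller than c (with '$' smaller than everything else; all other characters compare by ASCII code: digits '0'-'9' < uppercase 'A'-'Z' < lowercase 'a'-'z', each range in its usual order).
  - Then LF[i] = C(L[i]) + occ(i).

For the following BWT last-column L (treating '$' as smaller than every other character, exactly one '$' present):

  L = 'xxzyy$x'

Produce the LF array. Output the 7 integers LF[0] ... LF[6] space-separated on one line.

Char counts: '$':1, 'x':3, 'y':2, 'z':1
C (first-col start): C('$')=0, C('x')=1, C('y')=4, C('z')=6
L[0]='x': occ=0, LF[0]=C('x')+0=1+0=1
L[1]='x': occ=1, LF[1]=C('x')+1=1+1=2
L[2]='z': occ=0, LF[2]=C('z')+0=6+0=6
L[3]='y': occ=0, LF[3]=C('y')+0=4+0=4
L[4]='y': occ=1, LF[4]=C('y')+1=4+1=5
L[5]='$': occ=0, LF[5]=C('$')+0=0+0=0
L[6]='x': occ=2, LF[6]=C('x')+2=1+2=3

Answer: 1 2 6 4 5 0 3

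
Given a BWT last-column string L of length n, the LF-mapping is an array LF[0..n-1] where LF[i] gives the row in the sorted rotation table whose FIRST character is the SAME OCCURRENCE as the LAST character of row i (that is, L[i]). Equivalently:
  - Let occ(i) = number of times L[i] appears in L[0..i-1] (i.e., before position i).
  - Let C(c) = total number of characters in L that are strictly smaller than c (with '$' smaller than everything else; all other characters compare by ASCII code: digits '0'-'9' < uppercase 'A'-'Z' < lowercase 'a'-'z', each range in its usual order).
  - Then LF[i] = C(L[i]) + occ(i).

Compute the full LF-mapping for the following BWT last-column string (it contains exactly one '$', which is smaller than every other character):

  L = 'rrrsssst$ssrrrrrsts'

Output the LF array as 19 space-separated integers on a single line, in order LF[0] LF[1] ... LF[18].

Char counts: '$':1, 'r':8, 's':8, 't':2
C (first-col start): C('$')=0, C('r')=1, C('s')=9, C('t')=17
L[0]='r': occ=0, LF[0]=C('r')+0=1+0=1
L[1]='r': occ=1, LF[1]=C('r')+1=1+1=2
L[2]='r': occ=2, LF[2]=C('r')+2=1+2=3
L[3]='s': occ=0, LF[3]=C('s')+0=9+0=9
L[4]='s': occ=1, LF[4]=C('s')+1=9+1=10
L[5]='s': occ=2, LF[5]=C('s')+2=9+2=11
L[6]='s': occ=3, LF[6]=C('s')+3=9+3=12
L[7]='t': occ=0, LF[7]=C('t')+0=17+0=17
L[8]='$': occ=0, LF[8]=C('$')+0=0+0=0
L[9]='s': occ=4, LF[9]=C('s')+4=9+4=13
L[10]='s': occ=5, LF[10]=C('s')+5=9+5=14
L[11]='r': occ=3, LF[11]=C('r')+3=1+3=4
L[12]='r': occ=4, LF[12]=C('r')+4=1+4=5
L[13]='r': occ=5, LF[13]=C('r')+5=1+5=6
L[14]='r': occ=6, LF[14]=C('r')+6=1+6=7
L[15]='r': occ=7, LF[15]=C('r')+7=1+7=8
L[16]='s': occ=6, LF[16]=C('s')+6=9+6=15
L[17]='t': occ=1, LF[17]=C('t')+1=17+1=18
L[18]='s': occ=7, LF[18]=C('s')+7=9+7=16

Answer: 1 2 3 9 10 11 12 17 0 13 14 4 5 6 7 8 15 18 16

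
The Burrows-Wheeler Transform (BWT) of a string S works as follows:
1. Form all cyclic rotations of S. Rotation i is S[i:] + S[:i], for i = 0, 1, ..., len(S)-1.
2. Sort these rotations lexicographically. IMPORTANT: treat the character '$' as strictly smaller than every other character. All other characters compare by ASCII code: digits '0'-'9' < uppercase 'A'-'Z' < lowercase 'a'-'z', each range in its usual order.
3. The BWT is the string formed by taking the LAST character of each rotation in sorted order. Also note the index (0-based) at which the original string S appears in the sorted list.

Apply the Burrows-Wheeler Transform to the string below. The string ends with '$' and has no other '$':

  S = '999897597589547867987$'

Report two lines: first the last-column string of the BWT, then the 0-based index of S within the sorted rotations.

All 22 rotations (rotation i = S[i:]+S[:i]):
  rot[0] = 999897597589547867987$
  rot[1] = 99897597589547867987$9
  rot[2] = 9897597589547867987$99
  rot[3] = 897597589547867987$999
  rot[4] = 97597589547867987$9998
  rot[5] = 7597589547867987$99989
  rot[6] = 597589547867987$999897
  rot[7] = 97589547867987$9998975
  rot[8] = 7589547867987$99989759
  rot[9] = 589547867987$999897597
  rot[10] = 89547867987$9998975975
  rot[11] = 9547867987$99989759758
  rot[12] = 547867987$999897597589
  rot[13] = 47867987$9998975975895
  rot[14] = 7867987$99989759758954
  rot[15] = 867987$999897597589547
  rot[16] = 67987$9998975975895478
  rot[17] = 7987$99989759758954786
  rot[18] = 987$999897597589547867
  rot[19] = 87$9998975975895478679
  rot[20] = 7$99989759758954786798
  rot[21] = $999897597589547867987
Sorted (with $ < everything):
  sorted[0] = $999897597589547867987  (last char: '7')
  sorted[1] = 47867987$9998975975895  (last char: '5')
  sorted[2] = 547867987$999897597589  (last char: '9')
  sorted[3] = 589547867987$999897597  (last char: '7')
  sorted[4] = 597589547867987$999897  (last char: '7')
  sorted[5] = 67987$9998975975895478  (last char: '8')
  sorted[6] = 7$99989759758954786798  (last char: '8')
  sorted[7] = 7589547867987$99989759  (last char: '9')
  sorted[8] = 7597589547867987$99989  (last char: '9')
  sorted[9] = 7867987$99989759758954  (last char: '4')
  sorted[10] = 7987$99989759758954786  (last char: '6')
  sorted[11] = 867987$999897597589547  (last char: '7')
  sorted[12] = 87$9998975975895478679  (last char: '9')
  sorted[13] = 89547867987$9998975975  (last char: '5')
  sorted[14] = 897597589547867987$999  (last char: '9')
  sorted[15] = 9547867987$99989759758  (last char: '8')
  sorted[16] = 97589547867987$9998975  (last char: '5')
  sorted[17] = 97597589547867987$9998  (last char: '8')
  sorted[18] = 987$999897597589547867  (last char: '7')
  sorted[19] = 9897597589547867987$99  (last char: '9')
  sorted[20] = 99897597589547867987$9  (last char: '9')
  sorted[21] = 999897597589547867987$  (last char: '$')
Last column: 759778899467959858799$
Original string S is at sorted index 21

Answer: 759778899467959858799$
21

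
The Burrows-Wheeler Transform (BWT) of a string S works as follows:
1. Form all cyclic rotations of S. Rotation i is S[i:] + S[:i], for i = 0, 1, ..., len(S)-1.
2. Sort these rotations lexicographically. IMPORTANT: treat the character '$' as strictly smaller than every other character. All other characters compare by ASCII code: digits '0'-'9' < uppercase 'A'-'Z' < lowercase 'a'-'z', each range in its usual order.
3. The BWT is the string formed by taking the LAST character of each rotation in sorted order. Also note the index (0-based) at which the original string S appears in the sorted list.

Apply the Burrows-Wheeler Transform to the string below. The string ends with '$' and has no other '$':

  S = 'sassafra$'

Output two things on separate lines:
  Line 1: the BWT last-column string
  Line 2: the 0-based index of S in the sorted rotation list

All 9 rotations (rotation i = S[i:]+S[:i]):
  rot[0] = sassafra$
  rot[1] = assafra$s
  rot[2] = ssafra$sa
  rot[3] = safra$sas
  rot[4] = afra$sass
  rot[5] = fra$sassa
  rot[6] = ra$sassaf
  rot[7] = a$sassafr
  rot[8] = $sassafra
Sorted (with $ < everything):
  sorted[0] = $sassafra  (last char: 'a')
  sorted[1] = a$sassafr  (last char: 'r')
  sorted[2] = afra$sass  (last char: 's')
  sorted[3] = assafra$s  (last char: 's')
  sorted[4] = fra$sassa  (last char: 'a')
  sorted[5] = ra$sassaf  (last char: 'f')
  sorted[6] = safra$sas  (last char: 's')
  sorted[7] = sassafra$  (last char: '$')
  sorted[8] = ssafra$sa  (last char: 'a')
Last column: arssafs$a
Original string S is at sorted index 7

Answer: arssafs$a
7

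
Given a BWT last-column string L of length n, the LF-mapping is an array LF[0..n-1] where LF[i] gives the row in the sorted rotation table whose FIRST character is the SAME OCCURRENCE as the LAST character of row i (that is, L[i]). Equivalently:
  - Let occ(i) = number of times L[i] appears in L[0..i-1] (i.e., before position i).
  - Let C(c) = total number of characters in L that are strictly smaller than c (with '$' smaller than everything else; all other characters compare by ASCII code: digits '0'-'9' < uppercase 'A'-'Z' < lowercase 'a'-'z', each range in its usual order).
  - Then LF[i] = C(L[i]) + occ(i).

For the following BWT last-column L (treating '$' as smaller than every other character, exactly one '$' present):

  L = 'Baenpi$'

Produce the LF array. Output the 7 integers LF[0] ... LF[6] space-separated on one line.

Answer: 1 2 3 5 6 4 0

Derivation:
Char counts: '$':1, 'B':1, 'a':1, 'e':1, 'i':1, 'n':1, 'p':1
C (first-col start): C('$')=0, C('B')=1, C('a')=2, C('e')=3, C('i')=4, C('n')=5, C('p')=6
L[0]='B': occ=0, LF[0]=C('B')+0=1+0=1
L[1]='a': occ=0, LF[1]=C('a')+0=2+0=2
L[2]='e': occ=0, LF[2]=C('e')+0=3+0=3
L[3]='n': occ=0, LF[3]=C('n')+0=5+0=5
L[4]='p': occ=0, LF[4]=C('p')+0=6+0=6
L[5]='i': occ=0, LF[5]=C('i')+0=4+0=4
L[6]='$': occ=0, LF[6]=C('$')+0=0+0=0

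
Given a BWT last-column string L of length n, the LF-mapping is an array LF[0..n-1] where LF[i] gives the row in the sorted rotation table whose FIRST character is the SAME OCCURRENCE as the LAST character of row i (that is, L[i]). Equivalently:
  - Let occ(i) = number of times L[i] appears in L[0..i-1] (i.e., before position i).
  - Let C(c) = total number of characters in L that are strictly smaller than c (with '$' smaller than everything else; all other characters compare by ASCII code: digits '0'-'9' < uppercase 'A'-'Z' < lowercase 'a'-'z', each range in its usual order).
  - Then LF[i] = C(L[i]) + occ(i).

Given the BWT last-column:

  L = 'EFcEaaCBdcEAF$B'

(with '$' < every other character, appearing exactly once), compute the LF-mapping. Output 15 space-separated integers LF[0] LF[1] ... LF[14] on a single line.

Char counts: '$':1, 'A':1, 'B':2, 'C':1, 'E':3, 'F':2, 'a':2, 'c':2, 'd':1
C (first-col start): C('$')=0, C('A')=1, C('B')=2, C('C')=4, C('E')=5, C('F')=8, C('a')=10, C('c')=12, C('d')=14
L[0]='E': occ=0, LF[0]=C('E')+0=5+0=5
L[1]='F': occ=0, LF[1]=C('F')+0=8+0=8
L[2]='c': occ=0, LF[2]=C('c')+0=12+0=12
L[3]='E': occ=1, LF[3]=C('E')+1=5+1=6
L[4]='a': occ=0, LF[4]=C('a')+0=10+0=10
L[5]='a': occ=1, LF[5]=C('a')+1=10+1=11
L[6]='C': occ=0, LF[6]=C('C')+0=4+0=4
L[7]='B': occ=0, LF[7]=C('B')+0=2+0=2
L[8]='d': occ=0, LF[8]=C('d')+0=14+0=14
L[9]='c': occ=1, LF[9]=C('c')+1=12+1=13
L[10]='E': occ=2, LF[10]=C('E')+2=5+2=7
L[11]='A': occ=0, LF[11]=C('A')+0=1+0=1
L[12]='F': occ=1, LF[12]=C('F')+1=8+1=9
L[13]='$': occ=0, LF[13]=C('$')+0=0+0=0
L[14]='B': occ=1, LF[14]=C('B')+1=2+1=3

Answer: 5 8 12 6 10 11 4 2 14 13 7 1 9 0 3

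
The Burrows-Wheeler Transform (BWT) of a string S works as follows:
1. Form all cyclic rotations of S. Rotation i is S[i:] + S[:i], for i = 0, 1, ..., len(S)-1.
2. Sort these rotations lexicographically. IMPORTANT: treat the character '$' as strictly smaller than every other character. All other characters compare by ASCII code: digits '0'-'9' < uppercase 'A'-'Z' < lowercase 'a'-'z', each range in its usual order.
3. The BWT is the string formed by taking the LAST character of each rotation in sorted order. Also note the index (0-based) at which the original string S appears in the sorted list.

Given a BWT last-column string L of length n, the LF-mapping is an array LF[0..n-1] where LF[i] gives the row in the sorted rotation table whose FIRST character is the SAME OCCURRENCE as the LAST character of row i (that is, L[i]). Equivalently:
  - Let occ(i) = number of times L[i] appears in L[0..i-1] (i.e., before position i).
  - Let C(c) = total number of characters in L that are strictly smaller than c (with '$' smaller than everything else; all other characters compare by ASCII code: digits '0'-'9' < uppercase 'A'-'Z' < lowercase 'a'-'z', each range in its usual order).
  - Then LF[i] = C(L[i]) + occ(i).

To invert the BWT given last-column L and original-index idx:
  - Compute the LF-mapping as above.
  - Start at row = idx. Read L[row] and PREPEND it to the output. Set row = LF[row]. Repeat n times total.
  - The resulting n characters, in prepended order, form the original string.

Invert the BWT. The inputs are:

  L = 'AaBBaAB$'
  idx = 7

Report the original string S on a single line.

Answer: aBBABaA$

Derivation:
LF mapping: 1 6 3 4 7 2 5 0
Walk LF starting at row 7, prepending L[row]:
  step 1: row=7, L[7]='$', prepend. Next row=LF[7]=0
  step 2: row=0, L[0]='A', prepend. Next row=LF[0]=1
  step 3: row=1, L[1]='a', prepend. Next row=LF[1]=6
  step 4: row=6, L[6]='B', prepend. Next row=LF[6]=5
  step 5: row=5, L[5]='A', prepend. Next row=LF[5]=2
  step 6: row=2, L[2]='B', prepend. Next row=LF[2]=3
  step 7: row=3, L[3]='B', prepend. Next row=LF[3]=4
  step 8: row=4, L[4]='a', prepend. Next row=LF[4]=7
Reversed output: aBBABaA$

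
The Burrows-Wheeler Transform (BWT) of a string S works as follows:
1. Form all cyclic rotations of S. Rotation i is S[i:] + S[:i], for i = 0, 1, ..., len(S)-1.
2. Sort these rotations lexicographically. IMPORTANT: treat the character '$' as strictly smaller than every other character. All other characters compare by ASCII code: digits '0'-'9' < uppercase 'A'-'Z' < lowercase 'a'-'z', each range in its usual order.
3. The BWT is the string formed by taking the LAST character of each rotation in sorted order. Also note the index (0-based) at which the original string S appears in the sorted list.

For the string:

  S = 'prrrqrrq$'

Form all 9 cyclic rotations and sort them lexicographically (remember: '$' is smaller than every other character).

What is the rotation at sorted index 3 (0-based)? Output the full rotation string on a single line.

Answer: qrrq$prrr

Derivation:
All 9 rotations (rotation i = S[i:]+S[:i]):
  rot[0] = prrrqrrq$
  rot[1] = rrrqrrq$p
  rot[2] = rrqrrq$pr
  rot[3] = rqrrq$prr
  rot[4] = qrrq$prrr
  rot[5] = rrq$prrrq
  rot[6] = rq$prrrqr
  rot[7] = q$prrrqrr
  rot[8] = $prrrqrrq
Sorted (with $ < everything):
  sorted[0] = $prrrqrrq
  sorted[1] = prrrqrrq$
  sorted[2] = q$prrrqrr
  sorted[3] = qrrq$prrr
  sorted[4] = rq$prrrqr
  sorted[5] = rqrrq$prr
  sorted[6] = rrq$prrrq
  sorted[7] = rrqrrq$pr
  sorted[8] = rrrqrrq$p
sorted[3] = qrrq$prrr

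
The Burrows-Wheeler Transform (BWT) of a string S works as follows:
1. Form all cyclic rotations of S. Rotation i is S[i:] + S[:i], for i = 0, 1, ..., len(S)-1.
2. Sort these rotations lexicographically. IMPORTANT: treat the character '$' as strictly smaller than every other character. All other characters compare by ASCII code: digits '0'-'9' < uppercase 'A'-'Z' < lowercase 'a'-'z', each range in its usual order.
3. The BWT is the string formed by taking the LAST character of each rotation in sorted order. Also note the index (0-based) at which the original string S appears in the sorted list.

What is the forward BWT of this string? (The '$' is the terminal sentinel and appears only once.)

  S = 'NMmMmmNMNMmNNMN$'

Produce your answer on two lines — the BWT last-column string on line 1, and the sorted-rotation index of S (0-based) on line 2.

Answer: NNNNNmMNm$MmMmMM
9

Derivation:
All 16 rotations (rotation i = S[i:]+S[:i]):
  rot[0] = NMmMmmNMNMmNNMN$
  rot[1] = MmMmmNMNMmNNMN$N
  rot[2] = mMmmNMNMmNNMN$NM
  rot[3] = MmmNMNMmNNMN$NMm
  rot[4] = mmNMNMmNNMN$NMmM
  rot[5] = mNMNMmNNMN$NMmMm
  rot[6] = NMNMmNNMN$NMmMmm
  rot[7] = MNMmNNMN$NMmMmmN
  rot[8] = NMmNNMN$NMmMmmNM
  rot[9] = MmNNMN$NMmMmmNMN
  rot[10] = mNNMN$NMmMmmNMNM
  rot[11] = NNMN$NMmMmmNMNMm
  rot[12] = NMN$NMmMmmNMNMmN
  rot[13] = MN$NMmMmmNMNMmNN
  rot[14] = N$NMmMmmNMNMmNNM
  rot[15] = $NMmMmmNMNMmNNMN
Sorted (with $ < everything):
  sorted[0] = $NMmMmmNMNMmNNMN  (last char: 'N')
  sorted[1] = MN$NMmMmmNMNMmNN  (last char: 'N')
  sorted[2] = MNMmNNMN$NMmMmmN  (last char: 'N')
  sorted[3] = MmMmmNMNMmNNMN$N  (last char: 'N')
  sorted[4] = MmNNMN$NMmMmmNMN  (last char: 'N')
  sorted[5] = MmmNMNMmNNMN$NMm  (last char: 'm')
  sorted[6] = N$NMmMmmNMNMmNNM  (last char: 'M')
  sorted[7] = NMN$NMmMmmNMNMmN  (last char: 'N')
  sorted[8] = NMNMmNNMN$NMmMmm  (last char: 'm')
  sorted[9] = NMmMmmNMNMmNNMN$  (last char: '$')
  sorted[10] = NMmNNMN$NMmMmmNM  (last char: 'M')
  sorted[11] = NNMN$NMmMmmNMNMm  (last char: 'm')
  sorted[12] = mMmmNMNMmNNMN$NM  (last char: 'M')
  sorted[13] = mNMNMmNNMN$NMmMm  (last char: 'm')
  sorted[14] = mNNMN$NMmMmmNMNM  (last char: 'M')
  sorted[15] = mmNMNMmNNMN$NMmM  (last char: 'M')
Last column: NNNNNmMNm$MmMmMM
Original string S is at sorted index 9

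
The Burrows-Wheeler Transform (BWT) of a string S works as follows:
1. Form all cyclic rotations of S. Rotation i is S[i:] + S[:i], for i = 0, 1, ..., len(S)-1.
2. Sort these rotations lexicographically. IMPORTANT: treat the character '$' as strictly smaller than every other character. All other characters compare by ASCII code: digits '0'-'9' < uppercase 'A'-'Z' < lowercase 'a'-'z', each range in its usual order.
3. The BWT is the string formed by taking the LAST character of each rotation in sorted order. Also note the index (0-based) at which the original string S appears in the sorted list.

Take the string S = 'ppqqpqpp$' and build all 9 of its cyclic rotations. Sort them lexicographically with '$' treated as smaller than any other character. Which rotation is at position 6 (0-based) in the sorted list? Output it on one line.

Answer: qpp$ppqqp

Derivation:
All 9 rotations (rotation i = S[i:]+S[:i]):
  rot[0] = ppqqpqpp$
  rot[1] = pqqpqpp$p
  rot[2] = qqpqpp$pp
  rot[3] = qpqpp$ppq
  rot[4] = pqpp$ppqq
  rot[5] = qpp$ppqqp
  rot[6] = pp$ppqqpq
  rot[7] = p$ppqqpqp
  rot[8] = $ppqqpqpp
Sorted (with $ < everything):
  sorted[0] = $ppqqpqpp
  sorted[1] = p$ppqqpqp
  sorted[2] = pp$ppqqpq
  sorted[3] = ppqqpqpp$
  sorted[4] = pqpp$ppqq
  sorted[5] = pqqpqpp$p
  sorted[6] = qpp$ppqqp
  sorted[7] = qpqpp$ppq
  sorted[8] = qqpqpp$pp
sorted[6] = qpp$ppqqp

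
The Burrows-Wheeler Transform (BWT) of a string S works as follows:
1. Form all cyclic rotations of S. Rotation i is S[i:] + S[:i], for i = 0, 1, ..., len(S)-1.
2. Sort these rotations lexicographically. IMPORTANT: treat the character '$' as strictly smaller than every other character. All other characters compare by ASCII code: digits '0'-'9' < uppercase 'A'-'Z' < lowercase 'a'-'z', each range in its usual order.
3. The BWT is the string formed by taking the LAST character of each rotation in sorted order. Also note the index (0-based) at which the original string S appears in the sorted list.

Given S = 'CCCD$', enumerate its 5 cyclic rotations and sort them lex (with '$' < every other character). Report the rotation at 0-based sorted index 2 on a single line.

Answer: CCD$C

Derivation:
All 5 rotations (rotation i = S[i:]+S[:i]):
  rot[0] = CCCD$
  rot[1] = CCD$C
  rot[2] = CD$CC
  rot[3] = D$CCC
  rot[4] = $CCCD
Sorted (with $ < everything):
  sorted[0] = $CCCD
  sorted[1] = CCCD$
  sorted[2] = CCD$C
  sorted[3] = CD$CC
  sorted[4] = D$CCC
sorted[2] = CCD$C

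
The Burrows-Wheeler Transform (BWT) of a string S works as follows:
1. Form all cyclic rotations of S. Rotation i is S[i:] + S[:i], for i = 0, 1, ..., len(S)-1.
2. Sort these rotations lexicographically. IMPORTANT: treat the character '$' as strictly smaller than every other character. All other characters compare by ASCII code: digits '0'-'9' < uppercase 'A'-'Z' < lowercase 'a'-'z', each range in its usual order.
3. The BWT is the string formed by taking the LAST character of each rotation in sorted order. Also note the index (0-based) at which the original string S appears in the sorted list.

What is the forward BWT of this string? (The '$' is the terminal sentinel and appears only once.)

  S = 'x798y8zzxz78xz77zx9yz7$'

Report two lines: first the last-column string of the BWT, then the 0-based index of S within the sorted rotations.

All 23 rotations (rotation i = S[i:]+S[:i]):
  rot[0] = x798y8zzxz78xz77zx9yz7$
  rot[1] = 798y8zzxz78xz77zx9yz7$x
  rot[2] = 98y8zzxz78xz77zx9yz7$x7
  rot[3] = 8y8zzxz78xz77zx9yz7$x79
  rot[4] = y8zzxz78xz77zx9yz7$x798
  rot[5] = 8zzxz78xz77zx9yz7$x798y
  rot[6] = zzxz78xz77zx9yz7$x798y8
  rot[7] = zxz78xz77zx9yz7$x798y8z
  rot[8] = xz78xz77zx9yz7$x798y8zz
  rot[9] = z78xz77zx9yz7$x798y8zzx
  rot[10] = 78xz77zx9yz7$x798y8zzxz
  rot[11] = 8xz77zx9yz7$x798y8zzxz7
  rot[12] = xz77zx9yz7$x798y8zzxz78
  rot[13] = z77zx9yz7$x798y8zzxz78x
  rot[14] = 77zx9yz7$x798y8zzxz78xz
  rot[15] = 7zx9yz7$x798y8zzxz78xz7
  rot[16] = zx9yz7$x798y8zzxz78xz77
  rot[17] = x9yz7$x798y8zzxz78xz77z
  rot[18] = 9yz7$x798y8zzxz78xz77zx
  rot[19] = yz7$x798y8zzxz78xz77zx9
  rot[20] = z7$x798y8zzxz78xz77zx9y
  rot[21] = 7$x798y8zzxz78xz77zx9yz
  rot[22] = $x798y8zzxz78xz77zx9yz7
Sorted (with $ < everything):
  sorted[0] = $x798y8zzxz78xz77zx9yz7  (last char: '7')
  sorted[1] = 7$x798y8zzxz78xz77zx9yz  (last char: 'z')
  sorted[2] = 77zx9yz7$x798y8zzxz78xz  (last char: 'z')
  sorted[3] = 78xz77zx9yz7$x798y8zzxz  (last char: 'z')
  sorted[4] = 798y8zzxz78xz77zx9yz7$x  (last char: 'x')
  sorted[5] = 7zx9yz7$x798y8zzxz78xz7  (last char: '7')
  sorted[6] = 8xz77zx9yz7$x798y8zzxz7  (last char: '7')
  sorted[7] = 8y8zzxz78xz77zx9yz7$x79  (last char: '9')
  sorted[8] = 8zzxz78xz77zx9yz7$x798y  (last char: 'y')
  sorted[9] = 98y8zzxz78xz77zx9yz7$x7  (last char: '7')
  sorted[10] = 9yz7$x798y8zzxz78xz77zx  (last char: 'x')
  sorted[11] = x798y8zzxz78xz77zx9yz7$  (last char: '$')
  sorted[12] = x9yz7$x798y8zzxz78xz77z  (last char: 'z')
  sorted[13] = xz77zx9yz7$x798y8zzxz78  (last char: '8')
  sorted[14] = xz78xz77zx9yz7$x798y8zz  (last char: 'z')
  sorted[15] = y8zzxz78xz77zx9yz7$x798  (last char: '8')
  sorted[16] = yz7$x798y8zzxz78xz77zx9  (last char: '9')
  sorted[17] = z7$x798y8zzxz78xz77zx9y  (last char: 'y')
  sorted[18] = z77zx9yz7$x798y8zzxz78x  (last char: 'x')
  sorted[19] = z78xz77zx9yz7$x798y8zzx  (last char: 'x')
  sorted[20] = zx9yz7$x798y8zzxz78xz77  (last char: '7')
  sorted[21] = zxz78xz77zx9yz7$x798y8z  (last char: 'z')
  sorted[22] = zzxz78xz77zx9yz7$x798y8  (last char: '8')
Last column: 7zzzx779y7x$z8z89yxx7z8
Original string S is at sorted index 11

Answer: 7zzzx779y7x$z8z89yxx7z8
11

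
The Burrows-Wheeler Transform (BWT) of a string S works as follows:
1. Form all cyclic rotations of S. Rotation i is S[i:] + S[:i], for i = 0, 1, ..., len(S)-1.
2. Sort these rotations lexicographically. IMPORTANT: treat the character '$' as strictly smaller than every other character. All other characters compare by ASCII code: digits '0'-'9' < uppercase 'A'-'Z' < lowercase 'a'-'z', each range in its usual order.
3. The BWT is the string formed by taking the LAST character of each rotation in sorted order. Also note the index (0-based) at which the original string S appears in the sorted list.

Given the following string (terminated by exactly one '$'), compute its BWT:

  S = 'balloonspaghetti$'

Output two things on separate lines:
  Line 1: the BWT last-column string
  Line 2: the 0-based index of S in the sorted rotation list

Answer: ipb$hagtaloolsnte
3

Derivation:
All 17 rotations (rotation i = S[i:]+S[:i]):
  rot[0] = balloonspaghetti$
  rot[1] = alloonspaghetti$b
  rot[2] = lloonspaghetti$ba
  rot[3] = loonspaghetti$bal
  rot[4] = oonspaghetti$ball
  rot[5] = onspaghetti$ballo
  rot[6] = nspaghetti$balloo
  rot[7] = spaghetti$balloon
  rot[8] = paghetti$balloons
  rot[9] = aghetti$balloonsp
  rot[10] = ghetti$balloonspa
  rot[11] = hetti$balloonspag
  rot[12] = etti$balloonspagh
  rot[13] = tti$balloonspaghe
  rot[14] = ti$balloonspaghet
  rot[15] = i$balloonspaghett
  rot[16] = $balloonspaghetti
Sorted (with $ < everything):
  sorted[0] = $balloonspaghetti  (last char: 'i')
  sorted[1] = aghetti$balloonsp  (last char: 'p')
  sorted[2] = alloonspaghetti$b  (last char: 'b')
  sorted[3] = balloonspaghetti$  (last char: '$')
  sorted[4] = etti$balloonspagh  (last char: 'h')
  sorted[5] = ghetti$balloonspa  (last char: 'a')
  sorted[6] = hetti$balloonspag  (last char: 'g')
  sorted[7] = i$balloonspaghett  (last char: 't')
  sorted[8] = lloonspaghetti$ba  (last char: 'a')
  sorted[9] = loonspaghetti$bal  (last char: 'l')
  sorted[10] = nspaghetti$balloo  (last char: 'o')
  sorted[11] = onspaghetti$ballo  (last char: 'o')
  sorted[12] = oonspaghetti$ball  (last char: 'l')
  sorted[13] = paghetti$balloons  (last char: 's')
  sorted[14] = spaghetti$balloon  (last char: 'n')
  sorted[15] = ti$balloonspaghet  (last char: 't')
  sorted[16] = tti$balloonspaghe  (last char: 'e')
Last column: ipb$hagtaloolsnte
Original string S is at sorted index 3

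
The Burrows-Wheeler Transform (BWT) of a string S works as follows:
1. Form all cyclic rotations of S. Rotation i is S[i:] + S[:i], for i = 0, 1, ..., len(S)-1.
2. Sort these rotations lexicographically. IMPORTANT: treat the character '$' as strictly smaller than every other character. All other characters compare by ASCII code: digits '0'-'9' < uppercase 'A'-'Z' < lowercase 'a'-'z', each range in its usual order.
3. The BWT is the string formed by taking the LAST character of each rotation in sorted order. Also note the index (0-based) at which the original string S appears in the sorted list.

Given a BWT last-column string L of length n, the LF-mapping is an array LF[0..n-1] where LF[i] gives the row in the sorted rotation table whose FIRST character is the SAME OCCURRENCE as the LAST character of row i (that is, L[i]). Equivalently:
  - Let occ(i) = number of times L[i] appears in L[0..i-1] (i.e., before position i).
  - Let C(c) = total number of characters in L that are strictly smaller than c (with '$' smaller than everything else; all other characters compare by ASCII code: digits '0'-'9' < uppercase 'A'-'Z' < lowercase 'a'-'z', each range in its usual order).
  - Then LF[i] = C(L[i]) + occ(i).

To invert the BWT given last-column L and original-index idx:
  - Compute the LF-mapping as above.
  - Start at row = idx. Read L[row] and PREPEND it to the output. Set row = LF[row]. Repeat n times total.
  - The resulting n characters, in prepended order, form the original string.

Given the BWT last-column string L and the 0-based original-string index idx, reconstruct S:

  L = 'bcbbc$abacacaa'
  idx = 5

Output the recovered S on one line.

Answer: accacbbabacab$

Derivation:
LF mapping: 6 10 7 8 11 0 1 9 2 12 3 13 4 5
Walk LF starting at row 5, prepending L[row]:
  step 1: row=5, L[5]='$', prepend. Next row=LF[5]=0
  step 2: row=0, L[0]='b', prepend. Next row=LF[0]=6
  step 3: row=6, L[6]='a', prepend. Next row=LF[6]=1
  step 4: row=1, L[1]='c', prepend. Next row=LF[1]=10
  step 5: row=10, L[10]='a', prepend. Next row=LF[10]=3
  step 6: row=3, L[3]='b', prepend. Next row=LF[3]=8
  step 7: row=8, L[8]='a', prepend. Next row=LF[8]=2
  step 8: row=2, L[2]='b', prepend. Next row=LF[2]=7
  step 9: row=7, L[7]='b', prepend. Next row=LF[7]=9
  step 10: row=9, L[9]='c', prepend. Next row=LF[9]=12
  step 11: row=12, L[12]='a', prepend. Next row=LF[12]=4
  step 12: row=4, L[4]='c', prepend. Next row=LF[4]=11
  step 13: row=11, L[11]='c', prepend. Next row=LF[11]=13
  step 14: row=13, L[13]='a', prepend. Next row=LF[13]=5
Reversed output: accacbbabacab$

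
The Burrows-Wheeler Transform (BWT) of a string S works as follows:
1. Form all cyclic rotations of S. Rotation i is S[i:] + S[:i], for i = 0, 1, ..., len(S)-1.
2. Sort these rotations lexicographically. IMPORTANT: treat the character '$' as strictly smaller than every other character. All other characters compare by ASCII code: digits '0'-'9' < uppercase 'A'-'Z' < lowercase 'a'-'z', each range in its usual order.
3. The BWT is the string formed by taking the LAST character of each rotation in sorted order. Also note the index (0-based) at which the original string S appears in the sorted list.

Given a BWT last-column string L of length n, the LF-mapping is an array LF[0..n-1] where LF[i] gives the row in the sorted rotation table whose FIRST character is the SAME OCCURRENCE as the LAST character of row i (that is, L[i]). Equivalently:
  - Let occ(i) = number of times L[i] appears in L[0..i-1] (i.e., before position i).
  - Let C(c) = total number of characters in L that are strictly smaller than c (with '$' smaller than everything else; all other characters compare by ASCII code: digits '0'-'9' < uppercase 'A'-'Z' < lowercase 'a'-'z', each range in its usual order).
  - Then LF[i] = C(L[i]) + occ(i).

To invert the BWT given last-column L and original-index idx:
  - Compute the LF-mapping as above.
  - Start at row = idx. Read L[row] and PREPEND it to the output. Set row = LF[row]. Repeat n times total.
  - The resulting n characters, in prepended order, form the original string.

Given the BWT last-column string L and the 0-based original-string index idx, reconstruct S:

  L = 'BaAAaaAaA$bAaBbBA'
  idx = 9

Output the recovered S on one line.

Answer: BbaAAAAbaaAaABaB$

Derivation:
LF mapping: 7 10 1 2 11 12 3 13 4 0 15 5 14 8 16 9 6
Walk LF starting at row 9, prepending L[row]:
  step 1: row=9, L[9]='$', prepend. Next row=LF[9]=0
  step 2: row=0, L[0]='B', prepend. Next row=LF[0]=7
  step 3: row=7, L[7]='a', prepend. Next row=LF[7]=13
  step 4: row=13, L[13]='B', prepend. Next row=LF[13]=8
  step 5: row=8, L[8]='A', prepend. Next row=LF[8]=4
  step 6: row=4, L[4]='a', prepend. Next row=LF[4]=11
  step 7: row=11, L[11]='A', prepend. Next row=LF[11]=5
  step 8: row=5, L[5]='a', prepend. Next row=LF[5]=12
  step 9: row=12, L[12]='a', prepend. Next row=LF[12]=14
  step 10: row=14, L[14]='b', prepend. Next row=LF[14]=16
  step 11: row=16, L[16]='A', prepend. Next row=LF[16]=6
  step 12: row=6, L[6]='A', prepend. Next row=LF[6]=3
  step 13: row=3, L[3]='A', prepend. Next row=LF[3]=2
  step 14: row=2, L[2]='A', prepend. Next row=LF[2]=1
  step 15: row=1, L[1]='a', prepend. Next row=LF[1]=10
  step 16: row=10, L[10]='b', prepend. Next row=LF[10]=15
  step 17: row=15, L[15]='B', prepend. Next row=LF[15]=9
Reversed output: BbaAAAAbaaAaABaB$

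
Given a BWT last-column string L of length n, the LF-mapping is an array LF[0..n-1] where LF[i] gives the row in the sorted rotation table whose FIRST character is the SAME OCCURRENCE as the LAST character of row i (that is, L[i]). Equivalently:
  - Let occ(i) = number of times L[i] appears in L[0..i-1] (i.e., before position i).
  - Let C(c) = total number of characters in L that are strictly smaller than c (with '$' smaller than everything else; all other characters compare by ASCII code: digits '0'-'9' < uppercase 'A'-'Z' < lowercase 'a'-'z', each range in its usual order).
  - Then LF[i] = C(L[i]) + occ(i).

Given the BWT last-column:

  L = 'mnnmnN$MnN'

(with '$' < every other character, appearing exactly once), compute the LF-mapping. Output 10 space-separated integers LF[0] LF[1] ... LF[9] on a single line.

Answer: 4 6 7 5 8 2 0 1 9 3

Derivation:
Char counts: '$':1, 'M':1, 'N':2, 'm':2, 'n':4
C (first-col start): C('$')=0, C('M')=1, C('N')=2, C('m')=4, C('n')=6
L[0]='m': occ=0, LF[0]=C('m')+0=4+0=4
L[1]='n': occ=0, LF[1]=C('n')+0=6+0=6
L[2]='n': occ=1, LF[2]=C('n')+1=6+1=7
L[3]='m': occ=1, LF[3]=C('m')+1=4+1=5
L[4]='n': occ=2, LF[4]=C('n')+2=6+2=8
L[5]='N': occ=0, LF[5]=C('N')+0=2+0=2
L[6]='$': occ=0, LF[6]=C('$')+0=0+0=0
L[7]='M': occ=0, LF[7]=C('M')+0=1+0=1
L[8]='n': occ=3, LF[8]=C('n')+3=6+3=9
L[9]='N': occ=1, LF[9]=C('N')+1=2+1=3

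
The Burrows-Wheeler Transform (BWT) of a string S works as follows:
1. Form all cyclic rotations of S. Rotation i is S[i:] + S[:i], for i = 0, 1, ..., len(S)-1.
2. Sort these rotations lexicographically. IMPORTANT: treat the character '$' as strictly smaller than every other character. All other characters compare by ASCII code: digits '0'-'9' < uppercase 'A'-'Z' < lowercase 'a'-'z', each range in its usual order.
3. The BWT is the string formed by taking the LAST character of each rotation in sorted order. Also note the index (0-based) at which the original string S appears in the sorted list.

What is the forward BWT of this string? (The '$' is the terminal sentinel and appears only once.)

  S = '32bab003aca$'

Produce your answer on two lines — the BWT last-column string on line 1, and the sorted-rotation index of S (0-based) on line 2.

Answer: ab03$0cb3a2a
4

Derivation:
All 12 rotations (rotation i = S[i:]+S[:i]):
  rot[0] = 32bab003aca$
  rot[1] = 2bab003aca$3
  rot[2] = bab003aca$32
  rot[3] = ab003aca$32b
  rot[4] = b003aca$32ba
  rot[5] = 003aca$32bab
  rot[6] = 03aca$32bab0
  rot[7] = 3aca$32bab00
  rot[8] = aca$32bab003
  rot[9] = ca$32bab003a
  rot[10] = a$32bab003ac
  rot[11] = $32bab003aca
Sorted (with $ < everything):
  sorted[0] = $32bab003aca  (last char: 'a')
  sorted[1] = 003aca$32bab  (last char: 'b')
  sorted[2] = 03aca$32bab0  (last char: '0')
  sorted[3] = 2bab003aca$3  (last char: '3')
  sorted[4] = 32bab003aca$  (last char: '$')
  sorted[5] = 3aca$32bab00  (last char: '0')
  sorted[6] = a$32bab003ac  (last char: 'c')
  sorted[7] = ab003aca$32b  (last char: 'b')
  sorted[8] = aca$32bab003  (last char: '3')
  sorted[9] = b003aca$32ba  (last char: 'a')
  sorted[10] = bab003aca$32  (last char: '2')
  sorted[11] = ca$32bab003a  (last char: 'a')
Last column: ab03$0cb3a2a
Original string S is at sorted index 4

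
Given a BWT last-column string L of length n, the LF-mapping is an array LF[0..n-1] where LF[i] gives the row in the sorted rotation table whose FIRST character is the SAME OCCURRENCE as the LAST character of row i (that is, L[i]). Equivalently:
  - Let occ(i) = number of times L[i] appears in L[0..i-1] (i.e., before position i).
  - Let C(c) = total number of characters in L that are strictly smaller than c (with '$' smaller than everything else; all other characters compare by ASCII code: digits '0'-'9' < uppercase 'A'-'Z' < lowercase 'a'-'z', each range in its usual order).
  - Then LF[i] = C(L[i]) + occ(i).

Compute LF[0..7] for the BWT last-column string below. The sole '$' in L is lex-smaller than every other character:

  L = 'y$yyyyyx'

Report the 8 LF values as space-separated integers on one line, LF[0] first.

Answer: 2 0 3 4 5 6 7 1

Derivation:
Char counts: '$':1, 'x':1, 'y':6
C (first-col start): C('$')=0, C('x')=1, C('y')=2
L[0]='y': occ=0, LF[0]=C('y')+0=2+0=2
L[1]='$': occ=0, LF[1]=C('$')+0=0+0=0
L[2]='y': occ=1, LF[2]=C('y')+1=2+1=3
L[3]='y': occ=2, LF[3]=C('y')+2=2+2=4
L[4]='y': occ=3, LF[4]=C('y')+3=2+3=5
L[5]='y': occ=4, LF[5]=C('y')+4=2+4=6
L[6]='y': occ=5, LF[6]=C('y')+5=2+5=7
L[7]='x': occ=0, LF[7]=C('x')+0=1+0=1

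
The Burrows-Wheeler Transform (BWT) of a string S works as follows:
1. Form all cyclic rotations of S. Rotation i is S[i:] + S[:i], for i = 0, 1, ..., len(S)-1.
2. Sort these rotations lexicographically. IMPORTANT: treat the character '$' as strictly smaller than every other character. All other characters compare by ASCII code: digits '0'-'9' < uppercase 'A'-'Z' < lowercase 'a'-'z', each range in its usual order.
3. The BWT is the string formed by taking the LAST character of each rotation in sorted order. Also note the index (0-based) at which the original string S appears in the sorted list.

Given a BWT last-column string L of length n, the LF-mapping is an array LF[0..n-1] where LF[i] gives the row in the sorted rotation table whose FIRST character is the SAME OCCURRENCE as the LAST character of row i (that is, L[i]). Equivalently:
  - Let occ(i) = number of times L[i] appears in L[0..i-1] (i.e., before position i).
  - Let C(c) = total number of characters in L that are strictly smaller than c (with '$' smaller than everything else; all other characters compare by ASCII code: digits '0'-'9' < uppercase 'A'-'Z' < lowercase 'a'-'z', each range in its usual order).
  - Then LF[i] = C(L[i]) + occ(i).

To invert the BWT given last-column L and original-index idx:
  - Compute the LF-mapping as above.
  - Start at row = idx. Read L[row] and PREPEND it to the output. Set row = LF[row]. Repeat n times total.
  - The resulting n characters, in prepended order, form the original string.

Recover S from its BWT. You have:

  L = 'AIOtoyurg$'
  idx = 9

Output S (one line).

Answer: yogurtOIA$

Derivation:
LF mapping: 1 2 3 7 5 9 8 6 4 0
Walk LF starting at row 9, prepending L[row]:
  step 1: row=9, L[9]='$', prepend. Next row=LF[9]=0
  step 2: row=0, L[0]='A', prepend. Next row=LF[0]=1
  step 3: row=1, L[1]='I', prepend. Next row=LF[1]=2
  step 4: row=2, L[2]='O', prepend. Next row=LF[2]=3
  step 5: row=3, L[3]='t', prepend. Next row=LF[3]=7
  step 6: row=7, L[7]='r', prepend. Next row=LF[7]=6
  step 7: row=6, L[6]='u', prepend. Next row=LF[6]=8
  step 8: row=8, L[8]='g', prepend. Next row=LF[8]=4
  step 9: row=4, L[4]='o', prepend. Next row=LF[4]=5
  step 10: row=5, L[5]='y', prepend. Next row=LF[5]=9
Reversed output: yogurtOIA$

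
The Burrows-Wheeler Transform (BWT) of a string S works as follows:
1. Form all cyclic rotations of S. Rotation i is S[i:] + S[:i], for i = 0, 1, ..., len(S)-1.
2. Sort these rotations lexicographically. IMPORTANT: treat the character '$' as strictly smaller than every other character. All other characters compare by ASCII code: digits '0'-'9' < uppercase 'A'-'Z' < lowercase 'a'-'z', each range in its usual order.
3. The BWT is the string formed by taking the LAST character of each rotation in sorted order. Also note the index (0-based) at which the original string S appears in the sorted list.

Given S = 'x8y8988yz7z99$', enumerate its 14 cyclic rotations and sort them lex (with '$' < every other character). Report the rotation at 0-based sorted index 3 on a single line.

Answer: 8988yz7z99$x8y

Derivation:
All 14 rotations (rotation i = S[i:]+S[:i]):
  rot[0] = x8y8988yz7z99$
  rot[1] = 8y8988yz7z99$x
  rot[2] = y8988yz7z99$x8
  rot[3] = 8988yz7z99$x8y
  rot[4] = 988yz7z99$x8y8
  rot[5] = 88yz7z99$x8y89
  rot[6] = 8yz7z99$x8y898
  rot[7] = yz7z99$x8y8988
  rot[8] = z7z99$x8y8988y
  rot[9] = 7z99$x8y8988yz
  rot[10] = z99$x8y8988yz7
  rot[11] = 99$x8y8988yz7z
  rot[12] = 9$x8y8988yz7z9
  rot[13] = $x8y8988yz7z99
Sorted (with $ < everything):
  sorted[0] = $x8y8988yz7z99
  sorted[1] = 7z99$x8y8988yz
  sorted[2] = 88yz7z99$x8y89
  sorted[3] = 8988yz7z99$x8y
  sorted[4] = 8y8988yz7z99$x
  sorted[5] = 8yz7z99$x8y898
  sorted[6] = 9$x8y8988yz7z9
  sorted[7] = 988yz7z99$x8y8
  sorted[8] = 99$x8y8988yz7z
  sorted[9] = x8y8988yz7z99$
  sorted[10] = y8988yz7z99$x8
  sorted[11] = yz7z99$x8y8988
  sorted[12] = z7z99$x8y8988y
  sorted[13] = z99$x8y8988yz7
sorted[3] = 8988yz7z99$x8y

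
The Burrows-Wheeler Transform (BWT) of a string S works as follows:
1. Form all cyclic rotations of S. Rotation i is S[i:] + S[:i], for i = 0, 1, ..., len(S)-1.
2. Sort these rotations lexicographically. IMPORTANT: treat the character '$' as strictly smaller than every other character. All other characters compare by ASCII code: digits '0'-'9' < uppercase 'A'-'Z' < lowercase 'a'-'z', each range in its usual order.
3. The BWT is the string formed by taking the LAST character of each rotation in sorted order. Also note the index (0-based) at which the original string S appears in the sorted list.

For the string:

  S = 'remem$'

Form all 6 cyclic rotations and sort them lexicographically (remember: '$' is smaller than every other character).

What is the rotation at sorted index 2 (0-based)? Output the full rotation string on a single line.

All 6 rotations (rotation i = S[i:]+S[:i]):
  rot[0] = remem$
  rot[1] = emem$r
  rot[2] = mem$re
  rot[3] = em$rem
  rot[4] = m$reme
  rot[5] = $remem
Sorted (with $ < everything):
  sorted[0] = $remem
  sorted[1] = em$rem
  sorted[2] = emem$r
  sorted[3] = m$reme
  sorted[4] = mem$re
  sorted[5] = remem$
sorted[2] = emem$r

Answer: emem$r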